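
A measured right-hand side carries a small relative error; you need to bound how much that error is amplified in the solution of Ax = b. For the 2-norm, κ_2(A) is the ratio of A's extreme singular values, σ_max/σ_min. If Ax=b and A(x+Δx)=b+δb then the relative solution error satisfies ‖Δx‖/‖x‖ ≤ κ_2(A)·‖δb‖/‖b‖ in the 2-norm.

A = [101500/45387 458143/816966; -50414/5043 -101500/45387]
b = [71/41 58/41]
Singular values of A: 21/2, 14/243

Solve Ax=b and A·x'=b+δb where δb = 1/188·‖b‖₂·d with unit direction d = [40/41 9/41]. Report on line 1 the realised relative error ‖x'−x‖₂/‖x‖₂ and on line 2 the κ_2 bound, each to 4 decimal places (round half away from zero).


0.0059
0.9694

σ_max = 21/2, σ_min = 14/243
κ_2(A) = (21/2) / (14/243) = 182.2500
worst-case relative error ≤ 182.2500 × 1/188 = 0.9694
solve Ax = b  →  x = [-7.7131 33.8467]
‖b‖ = 2.2361, ‖x‖ = 34.7144
re-solving with b+δb shifts x by Δx of norm 0.2064
dividing the unrounded norms, ‖Δx‖/‖x‖ = 0.0059
realised/bound (from unrounded values) ≈ 0.0061


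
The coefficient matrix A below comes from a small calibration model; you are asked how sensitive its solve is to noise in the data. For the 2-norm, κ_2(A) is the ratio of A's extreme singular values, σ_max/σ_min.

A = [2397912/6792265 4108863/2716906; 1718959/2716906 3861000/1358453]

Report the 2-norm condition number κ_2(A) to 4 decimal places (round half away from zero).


M = AᵀA = [8175409649/15574264100 1816068672/778713205; 1816068672/778713205 6457257081/622970564]. tr(M)=2068376057/189930050, det(M)=131769/60777616
char-poly roots: 1089/100 and 3025/15194404
so κ_2 = √((1089/100) / (3025/15194404)) = 233.8800

233.8800


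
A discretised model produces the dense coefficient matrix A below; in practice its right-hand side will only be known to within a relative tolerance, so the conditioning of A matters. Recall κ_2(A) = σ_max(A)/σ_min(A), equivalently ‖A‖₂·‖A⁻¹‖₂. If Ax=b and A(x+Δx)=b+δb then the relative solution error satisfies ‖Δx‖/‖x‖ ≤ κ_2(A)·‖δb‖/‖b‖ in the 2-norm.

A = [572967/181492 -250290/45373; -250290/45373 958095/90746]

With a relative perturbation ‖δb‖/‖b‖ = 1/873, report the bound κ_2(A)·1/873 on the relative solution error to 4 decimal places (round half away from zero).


M = AᵀA = [4604195601/113976976 -1077873885/14247122; -1077873885/14247122 4043343825/28494244]. tr(M)=71894709/394384, det(M)=13286025/1577536
λ_max, λ_min = (71894709/394384 ± √5163609386511081/155538739456)/2 = 729/4, 18225/394384
κ_2(A) = √(λ_max/λ_min) = √((729/4) / (18225/394384)) = 62.8000
worst-case relative error ≤ 62.8000 × 1/873 = 0.0719

0.0719


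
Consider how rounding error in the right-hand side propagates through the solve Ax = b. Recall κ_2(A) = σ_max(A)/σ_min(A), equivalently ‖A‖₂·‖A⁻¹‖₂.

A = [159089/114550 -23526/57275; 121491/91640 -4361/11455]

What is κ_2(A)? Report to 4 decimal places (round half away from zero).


252.8000

AᵀA = [920274121/249640000 -33551091/31205000; -33551091/31205000 1223461/3900625]; tr = 1597721/399424, det = 25/99856
solving λ² − 1597721/399424·λ + 25/99856 = 0 gives λ = 4, 25/399424
σ_max=√4=2, σ_min=√(25/399424)=(5/632) → κ = 252.8000


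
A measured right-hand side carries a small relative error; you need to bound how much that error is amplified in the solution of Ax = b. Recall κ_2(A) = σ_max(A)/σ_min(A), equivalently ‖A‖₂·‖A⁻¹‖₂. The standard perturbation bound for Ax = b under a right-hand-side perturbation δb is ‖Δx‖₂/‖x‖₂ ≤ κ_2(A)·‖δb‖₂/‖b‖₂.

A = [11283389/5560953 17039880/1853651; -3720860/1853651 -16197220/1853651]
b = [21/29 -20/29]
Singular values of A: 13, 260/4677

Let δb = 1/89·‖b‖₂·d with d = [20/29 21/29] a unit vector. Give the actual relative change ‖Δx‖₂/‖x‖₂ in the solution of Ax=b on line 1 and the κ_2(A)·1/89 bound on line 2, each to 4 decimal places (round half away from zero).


from the listed singular values, σ₁ = 13, σ_n = 260/4677
κ_2(A) = 13 / (260/4677) = 233.8500
worst-case relative error ≤ 233.8500 × 1/89 = 2.6275
solve Ax = b  →  x = [0.0169 0.0750]
‖b‖ = 1.0000, ‖x‖ = 0.0769
re-solving with b+δb shifts x by Δx of norm 0.2021
relative error = 2.6275
tightness: 2.6275 against a bound of 2.6275; the bound is attained (ratio 1)

2.6275
2.6275


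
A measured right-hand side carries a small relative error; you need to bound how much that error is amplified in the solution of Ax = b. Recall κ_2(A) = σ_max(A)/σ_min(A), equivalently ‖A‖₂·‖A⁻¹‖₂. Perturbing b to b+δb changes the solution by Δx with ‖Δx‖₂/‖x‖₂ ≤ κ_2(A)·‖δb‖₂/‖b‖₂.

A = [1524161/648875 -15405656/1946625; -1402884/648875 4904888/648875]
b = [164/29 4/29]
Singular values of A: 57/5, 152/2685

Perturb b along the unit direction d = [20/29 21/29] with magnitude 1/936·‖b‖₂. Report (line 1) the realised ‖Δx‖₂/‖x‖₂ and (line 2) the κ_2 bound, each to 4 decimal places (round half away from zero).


0.0015
0.2151

from the listed singular values, σ₁ = 57/5, σ_n = 152/2685
κ = σ_max/σ_min = (57/5)/(152/2685) = 201.3750
bound on ‖Δx‖/‖x‖: κ·ε = 201.3750·1/936 = 0.2151
solve Ax = b  →  x = [67.9298 19.4474]
2-norm of b is 5.6569; of x, 70.6588
δb = ε·‖b‖·d = [0.0042 0.0044]; solving A·Δx = δb gives ‖Δx‖ = 0.1068
dividing the unrounded norms, ‖Δx‖/‖x‖ = 0.0015
tightness: 0.0015 against a bound of 0.2151 (unrounded ratio ≈ 0.0070)


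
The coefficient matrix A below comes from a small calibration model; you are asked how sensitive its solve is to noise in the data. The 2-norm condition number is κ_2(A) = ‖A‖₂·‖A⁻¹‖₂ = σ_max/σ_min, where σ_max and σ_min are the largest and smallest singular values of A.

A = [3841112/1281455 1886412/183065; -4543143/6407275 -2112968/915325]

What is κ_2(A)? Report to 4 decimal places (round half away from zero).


AᵀA = [231703559329/24421875625 113472641304/3488839375; 113472641304/3488839375 55579053904/498405625]; tr = 4728123521/39075001, det = 5856400/39075001
λ_max, λ_min = (4728123521/39075001 ± √22354236674490011841/1526855703150001)/2 = 121, 48400/39075001
κ = σ_max/σ_min = 11/(220/6251) = 312.5500

312.5500


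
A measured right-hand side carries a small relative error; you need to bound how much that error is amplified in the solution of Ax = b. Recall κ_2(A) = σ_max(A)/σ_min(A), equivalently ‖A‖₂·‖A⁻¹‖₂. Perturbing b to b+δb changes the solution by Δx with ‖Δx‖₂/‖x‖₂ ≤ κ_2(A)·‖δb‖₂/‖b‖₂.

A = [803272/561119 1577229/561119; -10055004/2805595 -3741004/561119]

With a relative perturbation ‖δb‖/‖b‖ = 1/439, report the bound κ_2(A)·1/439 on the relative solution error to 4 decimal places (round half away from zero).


M = AᵀA = [693693805264/46576114225 260062305624/9315222845; 260062305624/9315222845 97531137553/1863044569]. tr(M)=10837274201/161163025, det(M)=45212176/161163025
solving λ² − 10837274201/161163025·λ + 45212176/161163025 = 0 gives λ = 1681/25, 26896/6446521
so κ_2 = √((1681/25) / (26896/6446521)) = 126.9500
perturbation bound = 126.9500·1/439 = 0.2892

0.2892


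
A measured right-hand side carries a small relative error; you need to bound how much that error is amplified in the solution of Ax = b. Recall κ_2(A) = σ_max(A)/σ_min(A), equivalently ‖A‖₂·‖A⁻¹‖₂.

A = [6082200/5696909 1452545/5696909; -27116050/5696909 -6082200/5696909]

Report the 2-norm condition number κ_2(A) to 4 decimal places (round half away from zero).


AᵀA = [459413042500/19306824601 103366989000/19306824601; 103366989000/19306824601 23261775025/19306824601]; tr = 287135525/11485321, det = 62500/11485321
char-poly roots: 25 and 2500/11485321
σ_max=√25=5, σ_min=√(2500/11485321)=(50/3389) → κ = 338.9000

338.9000


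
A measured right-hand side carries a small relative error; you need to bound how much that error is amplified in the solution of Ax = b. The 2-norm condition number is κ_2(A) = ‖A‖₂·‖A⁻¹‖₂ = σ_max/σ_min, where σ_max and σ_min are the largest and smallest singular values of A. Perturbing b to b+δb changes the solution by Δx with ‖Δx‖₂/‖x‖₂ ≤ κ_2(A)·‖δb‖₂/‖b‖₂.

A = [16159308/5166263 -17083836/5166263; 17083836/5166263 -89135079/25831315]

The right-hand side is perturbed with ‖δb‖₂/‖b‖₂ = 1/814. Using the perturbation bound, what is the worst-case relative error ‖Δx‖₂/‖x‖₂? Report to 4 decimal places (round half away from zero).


0.3773

AᵀA = [657527571360/31736353609 -3451942818324/158681768045; -3451942818324/158681768045 18123066135801/793408840225]; tr = 41095428561/943411225, det = 18974736/943411225
λ_max, λ_min = (41095428561/943411225 ± √1688762644696519284321/890024739456000625)/2 = 1089/25, 17424/37736449
κ_2(A) = √(λ_max/λ_min) = √((1089/25) / (17424/37736449)) = 307.1500
κ_2(A)·‖δb‖/‖b‖ = 0.3773


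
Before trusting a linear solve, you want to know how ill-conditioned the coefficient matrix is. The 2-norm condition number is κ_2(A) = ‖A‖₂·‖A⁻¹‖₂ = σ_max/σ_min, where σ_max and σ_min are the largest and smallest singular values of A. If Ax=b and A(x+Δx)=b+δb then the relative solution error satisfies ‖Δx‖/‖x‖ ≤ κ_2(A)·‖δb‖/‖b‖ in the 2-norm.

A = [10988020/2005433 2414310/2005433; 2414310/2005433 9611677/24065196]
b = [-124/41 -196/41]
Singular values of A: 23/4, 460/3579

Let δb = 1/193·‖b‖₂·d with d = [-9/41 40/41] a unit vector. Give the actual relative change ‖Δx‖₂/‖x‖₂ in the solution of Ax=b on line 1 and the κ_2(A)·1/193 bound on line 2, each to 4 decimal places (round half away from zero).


0.0073
0.2318

from the listed singular values, σ₁ = 23/4, σ_n = 460/3579
κ_2(A) = (23/4) / (460/3579) = 44.7375
perturbation bound = 44.7375·1/193 = 0.2318
solve Ax = b  →  x = [6.1529 -30.5154]
‖b‖ = 5.6569, ‖x‖ = 31.1295
δb = ε·‖b‖·d = [-0.0064 0.0286]; solving A·Δx = δb gives ‖Δx‖ = 0.2280
dividing the unrounded norms, ‖Δx‖/‖x‖ = 0.0073
tightness: 0.0073 against a bound of 0.2318 (unrounded ratio ≈ 0.0316)


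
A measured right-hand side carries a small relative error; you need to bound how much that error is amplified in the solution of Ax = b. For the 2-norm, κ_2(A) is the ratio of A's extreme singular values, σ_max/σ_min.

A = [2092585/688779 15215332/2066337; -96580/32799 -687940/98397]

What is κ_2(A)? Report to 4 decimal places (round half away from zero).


AᵀA = [10098009625/564110001 72699125620/1692330003; 72699125620/1692330003 523441884064/5076990009]; tr = 3635053081/30041361, det = 5856400/30041361
λ_max, λ_min = (3635053081/30041361 ± √13212907164781350961/902483370732321)/2 = 121, 48400/30041361
κ = σ_max/σ_min = 11/(220/5481) = 274.0500

274.0500


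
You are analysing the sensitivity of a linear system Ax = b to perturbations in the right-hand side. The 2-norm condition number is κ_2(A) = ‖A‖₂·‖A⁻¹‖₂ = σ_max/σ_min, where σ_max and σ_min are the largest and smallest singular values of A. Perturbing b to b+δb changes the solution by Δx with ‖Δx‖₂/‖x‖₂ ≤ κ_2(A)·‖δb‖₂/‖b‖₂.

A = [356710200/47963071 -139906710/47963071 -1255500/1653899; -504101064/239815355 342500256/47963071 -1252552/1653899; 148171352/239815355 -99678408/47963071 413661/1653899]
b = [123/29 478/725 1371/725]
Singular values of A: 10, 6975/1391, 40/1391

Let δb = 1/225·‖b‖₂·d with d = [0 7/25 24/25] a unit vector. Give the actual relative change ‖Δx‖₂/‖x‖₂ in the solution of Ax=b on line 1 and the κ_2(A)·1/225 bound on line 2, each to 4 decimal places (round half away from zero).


from the listed singular values, σ₁ = 10, σ_n = 40/1391
condition number: 10 ÷ (40/1391) = 347.7500
κ_2(A)·‖δb‖/‖b‖ = 1.5456
solve Ax = b  →  x = [11.6850 10.7143 67.7223]
2-norm of b is 4.6904; of x, 69.5532
re-solving with b+δb shifts x by Δx of norm 0.7249
realised ‖Δx‖/‖x‖ = 0.0104
tightness: 0.0104 against a bound of 1.5456 (unrounded ratio ≈ 0.0067)

0.0104
1.5456


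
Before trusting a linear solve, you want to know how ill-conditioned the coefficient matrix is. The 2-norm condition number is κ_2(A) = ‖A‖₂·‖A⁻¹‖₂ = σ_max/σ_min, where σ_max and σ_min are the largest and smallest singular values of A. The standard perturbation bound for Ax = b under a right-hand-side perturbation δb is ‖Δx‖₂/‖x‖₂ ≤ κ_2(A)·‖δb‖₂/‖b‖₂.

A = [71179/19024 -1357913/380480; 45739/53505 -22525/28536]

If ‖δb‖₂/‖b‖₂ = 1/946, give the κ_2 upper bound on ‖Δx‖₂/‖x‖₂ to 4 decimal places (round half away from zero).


M = AᵀA = [6421848721/435974400 -1630908209/116259840; -1630908209/116259840 10355235241/775065600]. tr(M)=46598501/1658880, det(M)=7890481/829440000
char-poly roots: 2809/100 and 2809/8294400
κ_2(A) = √(λ_max/λ_min) = √((2809/100) / (2809/8294400)) = 288.0000
worst-case relative error ≤ 288.0000 × 1/946 = 0.3044

0.3044


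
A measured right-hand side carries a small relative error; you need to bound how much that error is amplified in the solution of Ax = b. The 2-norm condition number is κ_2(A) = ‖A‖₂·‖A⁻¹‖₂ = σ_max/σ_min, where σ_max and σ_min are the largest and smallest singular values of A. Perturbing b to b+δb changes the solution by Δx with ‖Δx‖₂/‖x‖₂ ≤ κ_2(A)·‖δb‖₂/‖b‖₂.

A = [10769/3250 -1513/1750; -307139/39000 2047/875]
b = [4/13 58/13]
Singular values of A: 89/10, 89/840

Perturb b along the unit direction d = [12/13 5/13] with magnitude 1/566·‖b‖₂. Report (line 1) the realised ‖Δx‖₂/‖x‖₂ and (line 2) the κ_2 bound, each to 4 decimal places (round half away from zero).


σ_max = 89/10, σ_min = 89/840
κ_2(A) = (89/10) / (89/840) = 84.0000
κ_2(A)·‖δb‖/‖b‖ = 0.1484
solve Ax = b  →  x = [4.8539 18.2472]
‖b‖₂ = 4.4721 and ‖x‖₂ = 18.8818
δb = ε·‖b‖·d = [0.0073 0.0030]; solving A·Δx = δb gives ‖Δx‖ = 0.0746
dividing the unrounded norms, ‖Δx‖/‖x‖ = 0.0039
tightness: 0.0039 against a bound of 0.1484 (unrounded ratio ≈ 0.0266)

0.0039
0.1484


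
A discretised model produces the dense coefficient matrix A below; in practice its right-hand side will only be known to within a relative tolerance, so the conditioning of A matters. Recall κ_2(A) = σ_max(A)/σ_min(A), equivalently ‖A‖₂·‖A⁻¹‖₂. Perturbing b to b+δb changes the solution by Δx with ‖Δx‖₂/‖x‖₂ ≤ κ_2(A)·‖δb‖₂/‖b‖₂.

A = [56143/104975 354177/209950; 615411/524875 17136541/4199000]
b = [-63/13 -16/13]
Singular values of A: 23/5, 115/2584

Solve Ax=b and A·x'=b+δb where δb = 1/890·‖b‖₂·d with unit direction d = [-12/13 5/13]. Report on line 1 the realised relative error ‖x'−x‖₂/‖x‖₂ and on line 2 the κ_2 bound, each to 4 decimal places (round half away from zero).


0.0014
0.1161

σ_max = 23/5, σ_min = 115/2584
condition number: (23/5) ÷ (115/2584) = 103.3600
κ_2(A)·‖δb‖/‖b‖ = 0.1161
solve Ax = b  →  x = [-86.4657 24.5398]
‖b‖₂ = 5.0000 and ‖x‖₂ = 89.8806
with δb = [-0.0052 0.0022], A·Δx = δb → ‖Δx‖ = 0.1262
relative error = 0.0014
so the bound overstates the realised error by a factor of ≈ 82.6902 (computed from the unrounded values)


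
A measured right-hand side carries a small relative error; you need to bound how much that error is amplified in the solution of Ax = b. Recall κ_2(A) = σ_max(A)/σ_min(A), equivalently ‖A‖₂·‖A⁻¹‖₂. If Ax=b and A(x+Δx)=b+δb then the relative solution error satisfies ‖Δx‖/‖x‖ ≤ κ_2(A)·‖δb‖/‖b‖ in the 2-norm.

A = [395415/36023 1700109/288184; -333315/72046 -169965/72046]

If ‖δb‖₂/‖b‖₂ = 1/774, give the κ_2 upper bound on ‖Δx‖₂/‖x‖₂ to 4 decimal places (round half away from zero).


form AᵀA = [4358053125/30713764 4648238865/61427528; 4648238865/61427528 19837752849/491420224] with trace 309919041/1700416 and determinant 13286025/6801664
eigenvalues of AᵀA: λ = (tr ± √(tr²−4·det))/2 = 729/4, 18225/1700416
σ_max=√(729/4)=(27/2), σ_min=√(18225/1700416)=(135/1304) → κ = 130.4000
worst-case relative error ≤ 130.4000 × 1/774 = 0.1685

0.1685


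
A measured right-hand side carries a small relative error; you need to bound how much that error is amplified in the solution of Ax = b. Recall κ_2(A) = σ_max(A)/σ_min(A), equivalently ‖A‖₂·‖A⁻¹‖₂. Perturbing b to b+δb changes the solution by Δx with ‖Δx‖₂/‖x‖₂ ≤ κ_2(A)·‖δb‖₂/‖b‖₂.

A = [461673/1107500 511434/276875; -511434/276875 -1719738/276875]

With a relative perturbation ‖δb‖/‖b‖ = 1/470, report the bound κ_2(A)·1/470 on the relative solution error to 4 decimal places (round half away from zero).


0.1178

AᵀA = [1407416877/392498000 600679233/49062250; 600679233/49062250 1030100328/24531125]; tr = 143112177/3139984, det = 531441/784996
λ_max, λ_min = (143112177/3139984 ± √20454395745888225/9859499520256)/2 = 729/16, 2916/196249
so κ_2 = √((729/16) / (2916/196249)) = 55.3750
κ_2(A)·‖δb‖/‖b‖ = 0.1178


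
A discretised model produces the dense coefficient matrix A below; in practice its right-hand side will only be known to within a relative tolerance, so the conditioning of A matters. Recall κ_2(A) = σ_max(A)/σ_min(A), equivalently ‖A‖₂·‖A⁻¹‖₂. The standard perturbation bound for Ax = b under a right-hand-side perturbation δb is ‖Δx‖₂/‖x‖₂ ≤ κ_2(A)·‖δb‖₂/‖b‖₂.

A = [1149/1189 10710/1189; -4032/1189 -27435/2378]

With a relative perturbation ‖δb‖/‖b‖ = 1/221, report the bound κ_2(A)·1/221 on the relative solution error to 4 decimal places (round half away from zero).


M = AᵀA = [17577225/1413721 67614750/1413721; 67614750/1413721 1211495625/5654884]. tr(M)=762525/3364, det(M)=1265625/3364
λ_max, λ_min = (762525/3364 ± √564414125625/11316496)/2 = 225, 5625/3364
κ_2(A) = √(λ_max/λ_min) = √(225 / (5625/3364)) = 11.6000
perturbation bound = 11.6000·1/221 = 0.0525

0.0525


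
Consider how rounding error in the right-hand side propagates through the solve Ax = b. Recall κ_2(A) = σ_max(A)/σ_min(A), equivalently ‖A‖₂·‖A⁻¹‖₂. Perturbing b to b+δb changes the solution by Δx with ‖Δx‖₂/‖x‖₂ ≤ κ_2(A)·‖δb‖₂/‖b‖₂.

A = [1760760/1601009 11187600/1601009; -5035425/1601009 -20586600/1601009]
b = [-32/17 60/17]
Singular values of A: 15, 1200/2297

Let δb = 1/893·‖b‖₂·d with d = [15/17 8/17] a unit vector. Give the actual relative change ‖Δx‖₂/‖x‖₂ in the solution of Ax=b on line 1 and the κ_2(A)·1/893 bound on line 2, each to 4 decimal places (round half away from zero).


0.0322
0.0322

σ_max = 15, σ_min = 1200/2297
κ_2(A) = 15 / (1200/2297) = 28.7125
bound on ‖Δx‖/‖x‖: κ·ε = 28.7125·1/893 = 0.0322
solve Ax = b  →  x = [-0.0585 -0.2602]
‖b‖ = 4.0000, ‖x‖ = 0.2667
re-solving with b+δb shifts x by Δx of norm 0.0086
dividing the unrounded norms, ‖Δx‖/‖x‖ = 0.0322
tightness: 0.0322 against a bound of 0.0322; the bound is attained (ratio 1)


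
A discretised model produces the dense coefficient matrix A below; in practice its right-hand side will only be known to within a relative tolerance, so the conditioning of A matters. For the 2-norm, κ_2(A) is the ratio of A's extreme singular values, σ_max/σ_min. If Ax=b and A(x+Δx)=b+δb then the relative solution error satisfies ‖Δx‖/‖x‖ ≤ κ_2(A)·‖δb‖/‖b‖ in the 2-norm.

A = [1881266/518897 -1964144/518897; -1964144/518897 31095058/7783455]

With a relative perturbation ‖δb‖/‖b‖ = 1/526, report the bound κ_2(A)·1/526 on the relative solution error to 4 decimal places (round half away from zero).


0.7038

form AᵀA = [303293428/11039981 -4776798208/165599715; -4776798208/165599715 75235618676/2483995725] with trace 4947470344/85655025 and determinant 2085136/85655025
λ_max, λ_min = (4947470344/85655025 ± √24476748395254644736/7336783307750625)/2 = 1444/25, 1444/3426201
κ = σ_max/σ_min = (38/5)/(38/1851) = 370.2000
bound on ‖Δx‖/‖x‖: κ·ε = 370.2000·1/526 = 0.7038


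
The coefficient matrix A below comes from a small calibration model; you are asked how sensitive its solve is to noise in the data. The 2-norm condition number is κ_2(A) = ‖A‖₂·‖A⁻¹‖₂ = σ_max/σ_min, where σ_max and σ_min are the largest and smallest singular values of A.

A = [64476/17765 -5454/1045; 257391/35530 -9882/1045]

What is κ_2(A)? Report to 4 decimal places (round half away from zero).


form AᵀA = [57355533/873620 -19099071/218405; -19099071/218405 25480008/218405] with trace 31855113/174724 and determinant 531441/43681
eigenvalues of AᵀA: λ = (tr ± √(tr²−4·det))/2 = 729/4, 2916/43681
σ_max=√(729/4)=(27/2), σ_min=√(2916/43681)=(54/209) → κ = 52.2500

52.2500


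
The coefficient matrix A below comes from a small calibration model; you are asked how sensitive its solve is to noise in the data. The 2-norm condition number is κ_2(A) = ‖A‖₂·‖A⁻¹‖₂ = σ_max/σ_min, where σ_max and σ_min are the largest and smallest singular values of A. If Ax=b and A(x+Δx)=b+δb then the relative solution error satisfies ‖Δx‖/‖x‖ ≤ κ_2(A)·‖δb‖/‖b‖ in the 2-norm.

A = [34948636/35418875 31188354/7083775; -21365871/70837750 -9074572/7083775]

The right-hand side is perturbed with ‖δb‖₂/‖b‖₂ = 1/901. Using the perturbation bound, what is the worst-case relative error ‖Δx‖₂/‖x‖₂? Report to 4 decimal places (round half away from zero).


0.3835

form AᵀA = [8547406522609/8028778920100 1899093598002/401438946005; 1899093598002/401438946005 1688098051540/80287789201] with trace 105506967089/4776192100 and determinant 4879681/1194048025
solving λ² − 105506967089/4776192100·λ + 4879681/1194048025 = 0 gives λ = 2209/100, 8836/47761921
κ = σ_max/σ_min = (47/10)/(94/6911) = 345.5500
worst-case relative error ≤ 345.5500 × 1/901 = 0.3835


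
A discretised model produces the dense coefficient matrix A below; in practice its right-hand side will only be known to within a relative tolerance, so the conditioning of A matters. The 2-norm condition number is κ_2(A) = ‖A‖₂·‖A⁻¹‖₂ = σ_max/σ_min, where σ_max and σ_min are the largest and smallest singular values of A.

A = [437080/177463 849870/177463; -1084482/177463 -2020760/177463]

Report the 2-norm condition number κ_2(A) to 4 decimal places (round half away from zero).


M = AᵀA = [8089586596/186349801 15165319680/186349801; 15165319680/186349801 28436390500/186349801]. tr(M)=126387464/644809, det(M)=960400/644809
char-poly roots: 196 and 4900/644809
κ = σ_max/σ_min = 14/(70/803) = 160.6000

160.6000


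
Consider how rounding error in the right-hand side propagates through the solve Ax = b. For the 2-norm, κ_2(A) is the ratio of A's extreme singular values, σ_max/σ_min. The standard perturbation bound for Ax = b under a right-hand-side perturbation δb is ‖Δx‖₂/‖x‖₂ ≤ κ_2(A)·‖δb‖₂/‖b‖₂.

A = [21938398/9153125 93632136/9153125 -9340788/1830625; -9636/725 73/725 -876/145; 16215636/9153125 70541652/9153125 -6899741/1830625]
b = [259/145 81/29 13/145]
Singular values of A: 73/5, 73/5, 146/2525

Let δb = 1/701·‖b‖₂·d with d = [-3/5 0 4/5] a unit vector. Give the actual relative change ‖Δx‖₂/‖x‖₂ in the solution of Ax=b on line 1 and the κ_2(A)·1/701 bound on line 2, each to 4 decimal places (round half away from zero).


from the listed singular values, σ₁ = 73/5, σ_n = 146/2525
condition number: (73/5) ÷ (146/2525) = 252.5000
worst-case relative error ≤ 252.5000 × 1/701 = 0.3602
solve Ax = b  →  x = [6.0726 -8.2110 -13.9589]
2-norm of b is 3.3166; of x, 17.2959
δb = ε·‖b‖·d = [-0.0028 0.0000 0.0038]; solving A·Δx = δb gives ‖Δx‖ = 0.0818
dividing the unrounded norms, ‖Δx‖/‖x‖ = 0.0047
tightness: 0.0047 against a bound of 0.3602 (unrounded ratio ≈ 0.0131)

0.0047
0.3602


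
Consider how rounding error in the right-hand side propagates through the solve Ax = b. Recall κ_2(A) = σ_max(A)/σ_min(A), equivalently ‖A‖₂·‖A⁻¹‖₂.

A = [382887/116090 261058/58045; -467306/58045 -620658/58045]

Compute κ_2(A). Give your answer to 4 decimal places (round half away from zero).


223.2500

AᵀA = [6036106777/79744900 2011923459/19936225; 2011923459/19936225 2682648712/19936225]; tr = 670668065/3189796, det = 707281/797449
eigenvalues of AᵀA: λ = (tr ± √(tr²−4·det))/2 = 841/4, 3364/797449
so κ_2 = √((841/4) / (3364/797449)) = 223.2500


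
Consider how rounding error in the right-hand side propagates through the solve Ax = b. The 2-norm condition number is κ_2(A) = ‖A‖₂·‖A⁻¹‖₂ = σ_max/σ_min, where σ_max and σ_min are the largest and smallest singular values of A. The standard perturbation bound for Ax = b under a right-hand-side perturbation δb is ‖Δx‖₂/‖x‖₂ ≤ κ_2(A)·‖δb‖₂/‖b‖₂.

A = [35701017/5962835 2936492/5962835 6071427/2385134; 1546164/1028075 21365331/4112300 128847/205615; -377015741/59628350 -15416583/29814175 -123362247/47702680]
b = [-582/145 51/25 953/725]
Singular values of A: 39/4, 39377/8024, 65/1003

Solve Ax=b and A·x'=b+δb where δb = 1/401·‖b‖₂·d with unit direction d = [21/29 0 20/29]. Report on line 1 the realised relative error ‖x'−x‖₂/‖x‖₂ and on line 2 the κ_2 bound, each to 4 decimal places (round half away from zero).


0.0058
0.3752

from the listed singular values, σ₁ = 39/4, σ_n = 65/1003
condition number: (39/4) ÷ (65/1003) = 150.4500
bound on ‖Δx‖/‖x‖: κ·ε = 150.4500·1/401 = 0.3752
solve Ax = b  →  x = [11.4689 0.5289 -28.6546]
‖b‖ = 4.6904, ‖x‖ = 30.8691
with δb = [0.0085 0.0000 0.0081], A·Δx = δb → ‖Δx‖ = 0.1805
dividing the unrounded norms, ‖Δx‖/‖x‖ = 0.0058
tightness: 0.0058 against a bound of 0.3752 (unrounded ratio ≈ 0.0156)


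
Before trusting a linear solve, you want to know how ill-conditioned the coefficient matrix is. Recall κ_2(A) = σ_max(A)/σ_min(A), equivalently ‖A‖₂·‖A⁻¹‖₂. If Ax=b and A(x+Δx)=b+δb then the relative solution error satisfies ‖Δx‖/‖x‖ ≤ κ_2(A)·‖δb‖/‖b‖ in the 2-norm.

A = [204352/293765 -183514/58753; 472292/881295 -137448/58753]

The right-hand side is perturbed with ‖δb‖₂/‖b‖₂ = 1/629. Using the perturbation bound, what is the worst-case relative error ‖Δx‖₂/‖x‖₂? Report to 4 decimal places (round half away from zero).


0.5468

AᵀA = [23955895696/31067235081 -11827996640/3451915009; -11827996640/3451915009 52569340900/3451915009]; tr = 295704916/18481401, det = 40000/18481401
eigenvalues of AᵀA: λ = (tr ± √(tr²−4·det))/2 = 16, 2500/18481401
κ_2(A) = √(λ_max/λ_min) = √(16 / (2500/18481401)) = 343.9200
bound on ‖Δx‖/‖x‖: κ·ε = 343.9200·1/629 = 0.5468


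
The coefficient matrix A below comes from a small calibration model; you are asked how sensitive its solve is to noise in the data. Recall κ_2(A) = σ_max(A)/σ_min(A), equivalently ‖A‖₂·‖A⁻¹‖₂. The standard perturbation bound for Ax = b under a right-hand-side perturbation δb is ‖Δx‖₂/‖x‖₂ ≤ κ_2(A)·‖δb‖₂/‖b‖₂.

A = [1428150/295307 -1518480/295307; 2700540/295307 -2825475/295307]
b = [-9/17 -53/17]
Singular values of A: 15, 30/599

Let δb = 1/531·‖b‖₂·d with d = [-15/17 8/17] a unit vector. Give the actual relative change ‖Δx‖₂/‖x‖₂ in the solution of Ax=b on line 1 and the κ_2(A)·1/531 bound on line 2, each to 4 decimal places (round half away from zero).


0.0060
0.5640

from the listed singular values, σ₁ = 15, σ_n = 30/599
κ_2(A) = 15 / (30/599) = 299.5000
bound on ‖Δx‖/‖x‖: κ·ε = 299.5000·1/531 = 0.5640
solve Ax = b  →  x = [-14.5966 -13.6253]
‖b‖ = 3.1623, ‖x‖ = 19.9677
δb = ε·‖b‖·d = [-0.0053 0.0028]; solving A·Δx = δb gives ‖Δx‖ = 0.1189
relative error = 0.0060
realised/bound (from unrounded values) ≈ 0.0106


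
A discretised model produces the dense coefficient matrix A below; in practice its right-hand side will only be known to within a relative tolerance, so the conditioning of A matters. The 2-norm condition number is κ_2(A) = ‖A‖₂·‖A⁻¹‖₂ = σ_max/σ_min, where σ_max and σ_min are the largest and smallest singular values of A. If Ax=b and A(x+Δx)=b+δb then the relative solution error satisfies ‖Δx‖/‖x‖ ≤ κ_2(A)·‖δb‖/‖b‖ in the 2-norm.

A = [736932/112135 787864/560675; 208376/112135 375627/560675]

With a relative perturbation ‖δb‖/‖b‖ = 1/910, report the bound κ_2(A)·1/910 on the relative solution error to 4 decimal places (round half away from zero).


0.0301

M = AᵀA = [23459573200/502970329 5270990760/502970329; 5270990760/502970329 1218920521/502970329]. tr(M)=14680841/299209, det(M)=960400/299209
solving λ² − 14680841/299209·λ + 960400/299209 = 0 gives λ = 49, 19600/299209
κ = σ_max/σ_min = 7/(140/547) = 27.3500
perturbation bound = 27.3500·1/910 = 0.0301


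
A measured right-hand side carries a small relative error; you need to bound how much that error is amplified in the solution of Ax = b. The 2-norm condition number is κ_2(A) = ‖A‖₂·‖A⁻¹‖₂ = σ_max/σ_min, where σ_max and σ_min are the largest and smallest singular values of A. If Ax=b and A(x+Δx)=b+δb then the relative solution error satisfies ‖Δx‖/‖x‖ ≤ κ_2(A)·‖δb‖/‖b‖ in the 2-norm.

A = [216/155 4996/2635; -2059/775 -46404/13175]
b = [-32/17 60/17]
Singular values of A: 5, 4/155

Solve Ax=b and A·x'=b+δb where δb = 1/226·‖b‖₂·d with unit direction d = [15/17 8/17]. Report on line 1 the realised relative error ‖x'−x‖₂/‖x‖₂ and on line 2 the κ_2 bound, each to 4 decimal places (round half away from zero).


largest singular value 5, smallest 4/155
κ = σ_max/σ_min = 5/(4/155) = 193.7500
worst-case relative error ≤ 193.7500 × 1/226 = 0.8573
solve Ax = b  →  x = [-0.4800 -0.6400]
‖b‖ = 4.0000, ‖x‖ = 0.8000
δb = ε·‖b‖·d = [0.0156 0.0083]; solving A·Δx = δb gives ‖Δx‖ = 0.6858
dividing the unrounded norms, ‖Δx‖/‖x‖ = 0.8573
so the bound is sharp here: realised error equals the bound

0.8573
0.8573


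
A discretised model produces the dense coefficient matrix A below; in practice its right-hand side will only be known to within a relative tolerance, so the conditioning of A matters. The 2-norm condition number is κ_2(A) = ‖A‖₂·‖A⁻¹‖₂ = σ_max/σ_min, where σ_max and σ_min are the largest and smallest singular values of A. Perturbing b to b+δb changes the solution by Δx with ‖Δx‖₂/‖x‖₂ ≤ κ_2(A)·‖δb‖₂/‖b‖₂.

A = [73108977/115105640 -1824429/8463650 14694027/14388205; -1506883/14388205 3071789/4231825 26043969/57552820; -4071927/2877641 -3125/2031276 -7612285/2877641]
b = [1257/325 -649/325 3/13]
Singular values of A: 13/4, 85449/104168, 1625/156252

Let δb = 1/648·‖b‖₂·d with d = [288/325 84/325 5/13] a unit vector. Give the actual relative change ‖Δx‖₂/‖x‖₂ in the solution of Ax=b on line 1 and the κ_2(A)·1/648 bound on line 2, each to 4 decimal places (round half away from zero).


0.0022
0.4823

σ_max = 13/4, σ_min = 1625/156252
κ_2(A) = (13/4) / (1625/156252) = 312.5040
bound on ‖Δx‖/‖x‖: κ·ε = 312.5040·1/648 = 0.4823
solve Ax = b  →  x = [-233.5631 -114.3240 124.9157]
2-norm of b is 4.3589; of x, 288.4886
re-solving with b+δb shifts x by Δx of norm 0.6468
relative error = 0.0022
realised/bound (from unrounded values) ≈ 0.0046


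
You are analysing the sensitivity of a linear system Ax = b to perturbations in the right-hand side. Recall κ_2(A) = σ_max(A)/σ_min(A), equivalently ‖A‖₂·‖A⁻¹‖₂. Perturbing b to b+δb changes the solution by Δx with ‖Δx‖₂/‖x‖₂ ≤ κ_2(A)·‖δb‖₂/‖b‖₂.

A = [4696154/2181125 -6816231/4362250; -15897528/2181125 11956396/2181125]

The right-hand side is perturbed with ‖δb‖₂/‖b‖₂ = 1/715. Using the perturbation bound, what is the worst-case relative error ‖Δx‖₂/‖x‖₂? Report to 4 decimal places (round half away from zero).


0.3051

AᵀA = [439656414244/7611690025 -329731480683/7611690025; -329731480683/7611690025 989252202049/30446760100]; tr = 109915114361/1217870404, det = 52128400/304467601
char-poly roots: 361/4 and 577600/304467601
so κ_2 = √((361/4) / (577600/304467601)) = 218.1125
perturbation bound = 218.1125·1/715 = 0.3051


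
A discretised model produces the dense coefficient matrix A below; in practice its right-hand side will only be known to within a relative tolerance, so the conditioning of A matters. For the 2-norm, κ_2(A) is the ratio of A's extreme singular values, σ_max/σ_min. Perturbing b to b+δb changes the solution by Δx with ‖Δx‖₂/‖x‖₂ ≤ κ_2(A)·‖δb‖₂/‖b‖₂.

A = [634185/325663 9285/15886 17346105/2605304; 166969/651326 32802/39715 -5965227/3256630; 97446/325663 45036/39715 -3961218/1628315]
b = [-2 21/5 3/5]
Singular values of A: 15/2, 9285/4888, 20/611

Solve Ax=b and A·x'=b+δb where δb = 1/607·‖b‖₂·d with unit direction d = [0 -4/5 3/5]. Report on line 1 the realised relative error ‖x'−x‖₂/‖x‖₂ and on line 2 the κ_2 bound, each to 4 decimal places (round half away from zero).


0.0026
0.3775

from the listed singular values, σ₁ = 15/2, σ_n = 20/611
κ_2(A) = (15/2) / (20/611) = 229.1250
κ_2(A)·‖δb‖/‖b‖ = 0.3775
solve Ax = b  →  x = [72.0602 -54.1477 -16.6236]
‖b‖₂ = 4.6904 and ‖x‖₂ = 91.6569
with δb = [0.0000 -0.0062 0.0046], A·Δx = δb → ‖Δx‖ = 0.2361
relative error = 0.0026
realised/bound (from unrounded values) ≈ 0.0068


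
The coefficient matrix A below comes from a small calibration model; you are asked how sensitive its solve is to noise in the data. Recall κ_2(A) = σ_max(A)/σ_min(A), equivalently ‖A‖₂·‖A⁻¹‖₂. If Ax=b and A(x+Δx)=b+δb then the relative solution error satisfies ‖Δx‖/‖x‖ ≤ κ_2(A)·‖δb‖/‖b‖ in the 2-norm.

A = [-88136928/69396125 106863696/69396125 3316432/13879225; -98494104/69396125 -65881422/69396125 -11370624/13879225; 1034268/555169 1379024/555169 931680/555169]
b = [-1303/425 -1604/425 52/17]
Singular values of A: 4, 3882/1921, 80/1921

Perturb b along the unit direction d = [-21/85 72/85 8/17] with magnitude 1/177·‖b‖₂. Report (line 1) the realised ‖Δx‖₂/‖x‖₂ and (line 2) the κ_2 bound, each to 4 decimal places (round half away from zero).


from the listed singular values, σ₁ = 4, σ_n = 80/1921
κ_2(A) = 4 / (80/1921) = 96.0500
bound on ‖Δx‖/‖x‖: κ·ε = 96.0500·1/177 = 0.5427
solve Ax = b  →  x = [8.8929 8.5582 -20.7169]
‖b‖ = 5.7446, ‖x‖ = 24.1147
with δb = [-0.0080 0.0275 0.0153], A·Δx = δb → ‖Δx‖ = 0.7793
dividing the unrounded norms, ‖Δx‖/‖x‖ = 0.0323
realised/bound (from unrounded values) ≈ 0.0596

0.0323
0.5427


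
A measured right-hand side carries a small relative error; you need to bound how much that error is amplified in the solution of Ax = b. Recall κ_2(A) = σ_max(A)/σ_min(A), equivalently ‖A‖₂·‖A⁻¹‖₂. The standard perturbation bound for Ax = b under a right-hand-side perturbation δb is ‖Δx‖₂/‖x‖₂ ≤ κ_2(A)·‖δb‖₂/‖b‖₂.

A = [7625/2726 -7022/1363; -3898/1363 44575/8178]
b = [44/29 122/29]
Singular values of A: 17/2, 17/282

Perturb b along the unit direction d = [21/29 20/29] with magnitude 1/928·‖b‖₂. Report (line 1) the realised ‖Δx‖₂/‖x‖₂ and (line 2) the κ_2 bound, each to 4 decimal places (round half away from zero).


σ_max = 17/2, σ_min = 17/282
condition number: (17/2) ÷ (17/282) = 141.0000
perturbation bound = 141.0000·1/928 = 0.1519
solve Ax = b  →  x = [58.4360 31.4325]
‖b‖₂ = 4.4721 and ‖x‖₂ = 66.3534
Δx = A⁻¹·δb where δb = 1/928·4.4721·d; ‖Δx‖ = 0.0799
relative error = 0.0012
realised/bound (from unrounded values) ≈ 0.0079

0.0012
0.1519


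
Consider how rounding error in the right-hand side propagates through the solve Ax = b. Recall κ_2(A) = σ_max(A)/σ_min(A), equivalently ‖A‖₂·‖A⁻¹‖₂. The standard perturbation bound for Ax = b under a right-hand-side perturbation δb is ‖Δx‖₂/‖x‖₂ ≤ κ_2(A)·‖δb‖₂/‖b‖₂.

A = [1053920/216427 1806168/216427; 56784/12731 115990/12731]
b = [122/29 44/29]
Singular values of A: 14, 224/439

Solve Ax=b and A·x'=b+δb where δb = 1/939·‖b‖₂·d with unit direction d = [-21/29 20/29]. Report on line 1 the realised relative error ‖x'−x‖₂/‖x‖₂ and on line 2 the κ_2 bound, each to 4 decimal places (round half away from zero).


0.0024
0.0292

from the listed singular values, σ₁ = 14, σ_n = 224/439
κ = σ_max/σ_min = 14/(224/439) = 27.4375
perturbation bound = 27.4375·1/939 = 0.0292
solve Ax = b  →  x = [3.5930 -1.5924]
‖b‖₂ = 4.4721 and ‖x‖₂ = 3.9300
with δb = [-0.0034 0.0033], A·Δx = δb → ‖Δx‖ = 0.0093
realised ‖Δx‖/‖x‖ = 0.0024
realised/bound (from unrounded values) ≈ 0.0813


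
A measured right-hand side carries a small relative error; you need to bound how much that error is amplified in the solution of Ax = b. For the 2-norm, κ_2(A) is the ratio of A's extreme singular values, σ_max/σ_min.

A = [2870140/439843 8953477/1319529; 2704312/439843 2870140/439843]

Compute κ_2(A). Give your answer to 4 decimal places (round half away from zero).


form AᵀA = [18491090384/230037889 58243751020/690113667; 58243751020/690113667 183476911969/2070341001] with trace 416048425/2461761 and determinant 1827904/2461761
char-poly roots: 169 and 10816/2461761
σ_max=√169=13, σ_min=√(10816/2461761)=(104/1569) → κ = 196.1250

196.1250


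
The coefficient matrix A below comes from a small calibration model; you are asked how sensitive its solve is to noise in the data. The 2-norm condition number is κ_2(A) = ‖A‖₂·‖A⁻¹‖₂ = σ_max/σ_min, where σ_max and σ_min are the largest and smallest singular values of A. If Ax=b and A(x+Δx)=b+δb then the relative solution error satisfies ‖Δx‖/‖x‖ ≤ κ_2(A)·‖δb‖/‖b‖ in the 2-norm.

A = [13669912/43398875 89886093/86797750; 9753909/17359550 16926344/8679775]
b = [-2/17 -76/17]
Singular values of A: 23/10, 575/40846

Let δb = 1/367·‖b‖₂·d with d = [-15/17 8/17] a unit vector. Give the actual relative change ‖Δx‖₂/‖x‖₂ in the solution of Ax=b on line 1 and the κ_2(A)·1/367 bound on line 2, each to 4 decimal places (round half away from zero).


σ_max = 23/10, σ_min = 575/40846
κ = σ_max/σ_min = (23/10)/(575/40846) = 163.3840
worst-case relative error ≤ 163.3840 × 1/367 = 0.4452
solve Ax = b  →  x = [135.9032 -41.4500]
‖b‖₂ = 4.4721 and ‖x‖₂ = 142.0837
Δx = A⁻¹·δb where δb = 1/367·4.4721·d; ‖Δx‖ = 0.8656
realised ‖Δx‖/‖x‖ = 0.0061
tightness: 0.0061 against a bound of 0.4452 (unrounded ratio ≈ 0.0137)

0.0061
0.4452


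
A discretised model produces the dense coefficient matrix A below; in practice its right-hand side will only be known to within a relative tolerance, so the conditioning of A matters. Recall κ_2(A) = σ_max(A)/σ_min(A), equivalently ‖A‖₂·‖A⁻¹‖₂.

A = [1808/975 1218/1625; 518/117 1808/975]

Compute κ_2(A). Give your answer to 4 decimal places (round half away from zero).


form AᵀA = [1166404/50625 809984/84375; 809984/84375 562564/140625] with trace 34223176/1265625 and determinant 456976/31640625
char-poly roots: 676/25 and 676/1265625
κ_2(A) = √(λ_max/λ_min) = √((676/25) / (676/1265625)) = 225.0000

225.0000
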